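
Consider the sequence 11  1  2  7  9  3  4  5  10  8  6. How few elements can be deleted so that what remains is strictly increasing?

Fewest deletions = n − (longest strictly increasing subsequence).
i:      1  2  3  4  5  6  7  8  9 10 11
a[i]:  11  1  2  7  9  3  4  5 10  8  6
dp:     1  1  2  3  4  3  4  5  6  6  6
max dp = 6, so deletions = 11 − 6 = 5.

5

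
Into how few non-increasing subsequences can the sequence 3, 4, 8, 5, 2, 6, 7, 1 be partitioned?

The minimum number of non-increasing subsequences covering a sequence equals the length of its longest strictly increasing subsequence.
LIS length is 5 (e.g. 3, 4, 5, 6, 7), so 5 piles are needed.

5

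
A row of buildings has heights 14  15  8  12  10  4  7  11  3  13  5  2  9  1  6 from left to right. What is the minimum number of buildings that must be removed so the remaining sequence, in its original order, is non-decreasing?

11

Fewest deletions = n − (longest non-decreasing subsequence).
Patience tails:
14 → extends → [14]
15 → extends → [14, 15]
8 → replaces 14 → [8, 15]
12 → replaces 15 → [8, 12]
10 → replaces 12 → [8, 10]
4 → replaces 8 → [4, 10]
7 → replaces 10 → [4, 7]
11 → extends → [4, 7, 11]
3 → replaces 4 → [3, 7, 11]
13 → extends → [3, 7, 11, 13]
5 → replaces 7 → [3, 5, 11, 13]
2 → replaces 3 → [2, 5, 11, 13]
9 → replaces 11 → [2, 5, 9, 13]
1 → replaces 2 → [1, 5, 9, 13]
6 → replaces 9 → [1, 5, 6, 13]
Longest non-decreasing subsequence has length 4, so deletions = 15 − 4 = 11.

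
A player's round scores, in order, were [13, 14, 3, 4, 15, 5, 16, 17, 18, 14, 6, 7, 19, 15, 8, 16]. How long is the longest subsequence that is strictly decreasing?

3

Let dp[i] be the longest strictly decreasing subsequence ending at i:
i:      1  2  3  4  5  6  7  8  9 10 11 12 13 14 15 16
a[i]:  13 14  3  4 15  5 16 17 18 14  6  7 19 15  8 16
dp:     1  1  2  2  1  2  1  1  1  2  3  3  1  2  3  2
Maximum is 3.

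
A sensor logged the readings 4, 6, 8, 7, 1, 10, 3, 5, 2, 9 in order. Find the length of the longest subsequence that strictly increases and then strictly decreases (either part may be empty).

6

inc[i] = longest strictly increasing subsequence ending at i; dec[i] = longest strictly decreasing subsequence starting at i:
i:      1  2  3  4  5  6  7  8  9 10
a[i]:   4  6  8  7  1 10  3  5  2  9
inc:    1  2  3  3  1  4  2  3  2  4
dec:    3  3  4  3  1  3  2  2  1  1
Best peak at i=3 (value 8): inc=3, dec=4, length 3+4−1 = 6.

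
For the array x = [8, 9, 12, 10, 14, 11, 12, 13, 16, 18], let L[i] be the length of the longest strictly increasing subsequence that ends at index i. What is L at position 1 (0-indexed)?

2

dp[i] = 1 + max{dp[j] : j<i, x[j]<x[i]} (or 1 if no such j):
i:      0  1  2  3  4  5  6  7  8  9
x[i]:   8  9 12 10 14 11 12 13 16 18
dp:     1  2  3  3  4  4  5  6  7  8
At index 1 the value is 2.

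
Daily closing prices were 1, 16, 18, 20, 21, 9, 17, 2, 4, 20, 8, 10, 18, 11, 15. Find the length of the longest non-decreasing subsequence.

Let dp[i] be the length of the longest such subsequence ending at index i:
i:      1  2  3  4  5  6  7  8  9 10 11 12 13 14 15
a[i]:   1 16 18 20 21  9 17  2  4 20  8 10 18 11 15
dp:     1  2  3  4  5  2  3  2  3  5  4  5  6  6  7
Maximum dp value is 7.

7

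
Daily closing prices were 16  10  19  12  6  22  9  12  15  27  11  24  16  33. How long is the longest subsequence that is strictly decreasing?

Let dp[i] be the longest strictly decreasing subsequence ending at i:
i:      1  2  3  4  5  6  7  8  9 10 11 12 13 14
a[i]:  16 10 19 12  6 22  9 12 15 27 11 24 16 33
dp:     1  2  1  2  3  1  3  2  2  1  3  2  3  1
Maximum is 3.

3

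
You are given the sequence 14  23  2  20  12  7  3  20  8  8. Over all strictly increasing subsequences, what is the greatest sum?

Let S[i] be the best sum of a strictly increasing subsequence ending at i:
i:      1  2  3  4  5  6  7  8  9 10
a[i]:  14 23  2 20 12  7  3 20  8  8
S:     14 37  2 34 14  9  5 34 17 17
Maximum is 37 (e.g. 14 + 23).

37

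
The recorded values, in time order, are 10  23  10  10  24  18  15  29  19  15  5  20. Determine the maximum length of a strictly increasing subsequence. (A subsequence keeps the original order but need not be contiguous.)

Track the smallest tail for each achievable length (strict):
10 → extends → [10]
23 → extends → [10, 23]
10 → already a tail → [10, 23]
10 → already a tail → [10, 23]
24 → extends → [10, 23, 24]
18 → replaces 23 → [10, 18, 24]
15 → replaces 18 → [10, 15, 24]
29 → extends → [10, 15, 24, 29]
19 → replaces 24 → [10, 15, 19, 29]
15 → already a tail → [10, 15, 19, 29]
5 → replaces 10 → [5, 15, 19, 29]
20 → replaces 29 → [5, 15, 19, 20]
Four tails, so the longest strictly increasing subsequence has length 4 (e.g. 10, 23, 24, 29).

4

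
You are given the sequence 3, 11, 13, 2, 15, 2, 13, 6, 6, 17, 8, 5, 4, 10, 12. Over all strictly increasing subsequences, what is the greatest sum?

Let S[i] be the best sum of a strictly increasing subsequence ending at i:
i:      1  2  3  4  5  6  7  8  9 10 11 12 13 14 15
a[i]:   3 11 13  2 15  2 13  6  6 17  8  5  4 10 12
S:      3 14 27  2 42  2 27  9  9 59 17  8  7 27 39
Maximum is 59 (e.g. 3 + 11 + 13 + 15 + 17).

59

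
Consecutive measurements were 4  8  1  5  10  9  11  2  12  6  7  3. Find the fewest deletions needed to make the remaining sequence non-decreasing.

7

Fewest deletions = n − (longest non-decreasing subsequence).
Patience tails:
4 → extends → [4]
8 → extends → [4, 8]
1 → replaces 4 → [1, 8]
5 → replaces 8 → [1, 5]
10 → extends → [1, 5, 10]
9 → replaces 10 → [1, 5, 9]
11 → extends → [1, 5, 9, 11]
2 → replaces 5 → [1, 2, 9, 11]
12 → extends → [1, 2, 9, 11, 12]
6 → replaces 9 → [1, 2, 6, 11, 12]
7 → replaces 11 → [1, 2, 6, 7, 12]
3 → replaces 6 → [1, 2, 3, 7, 12]
Longest non-decreasing subsequence has length 5, so deletions = 12 − 5 = 7.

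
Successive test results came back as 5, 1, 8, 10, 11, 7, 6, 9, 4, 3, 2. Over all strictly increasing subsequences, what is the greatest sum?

Let S[i] be the best sum of a strictly increasing subsequence ending at i:
i:      1  2  3  4  5  6  7  8  9 10 11
a[i]:   5  1  8 10 11  7  6  9  4  3  2
S:      5  1 13 23 34 12 11 22  5  4  3
Maximum is 34 (e.g. 5 + 8 + 10 + 11).

34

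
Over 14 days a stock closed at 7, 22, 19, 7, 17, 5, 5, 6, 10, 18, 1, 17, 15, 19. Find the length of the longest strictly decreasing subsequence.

Let dp[i] be the longest strictly decreasing subsequence ending at i:
i:      1  2  3  4  5  6  7  8  9 10 11 12 13 14
a[i]:   7 22 19  7 17  5  5  6 10 18  1 17 15 19
dp:     1  1  2  3  3  4  4  4  4  3  5  4  5  2
Maximum is 5.

5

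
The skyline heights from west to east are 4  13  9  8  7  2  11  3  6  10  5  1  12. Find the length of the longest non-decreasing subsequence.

5

Track the smallest tail for each achievable length (allowing ties):
4 → extends → [4]
13 → extends → [4, 13]
9 → replaces 13 → [4, 9]
8 → replaces 9 → [4, 8]
7 → replaces 8 → [4, 7]
2 → replaces 4 → [2, 7]
11 → extends → [2, 7, 11]
3 → replaces 7 → [2, 3, 11]
6 → replaces 11 → [2, 3, 6]
10 → extends → [2, 3, 6, 10]
5 → replaces 6 → [2, 3, 5, 10]
1 → replaces 2 → [1, 3, 5, 10]
12 → extends → [1, 3, 5, 10, 12]
Five tails, so the longest non-decreasing subsequence has length 5 (e.g. 2, 3, 6, 10, 12).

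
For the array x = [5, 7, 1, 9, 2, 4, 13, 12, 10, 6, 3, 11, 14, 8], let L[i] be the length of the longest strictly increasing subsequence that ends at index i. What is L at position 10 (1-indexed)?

4

dp[i] = 1 + max{dp[j] : j<i, x[j]<x[i]} (or 1 if no such j):
i:      1  2  3  4  5  6  7  8  9 10 11 12 13 14
x[i]:   5  7  1  9  2  4 13 12 10  6  3 11 14  8
dp:     1  2  1  3  2  3  4  4  4  4  3  5  6  5
At index 10 the value is 4.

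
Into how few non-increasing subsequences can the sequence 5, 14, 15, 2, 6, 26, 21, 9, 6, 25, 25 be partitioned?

The minimum number of non-increasing subsequences covering a sequence equals the length of its longest strictly increasing subsequence.
LIS length is 5 (e.g. 5, 14, 15, 21, 25), so 5 piles are needed.

5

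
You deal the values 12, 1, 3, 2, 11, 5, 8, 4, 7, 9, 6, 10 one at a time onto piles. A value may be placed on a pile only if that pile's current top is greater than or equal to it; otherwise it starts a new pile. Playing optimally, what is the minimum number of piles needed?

6

The minimum number of non-increasing subsequences covering a sequence equals the length of its longest strictly increasing subsequence.
LIS length is 6 (e.g. 1, 3, 5, 8, 9, 10), so 6 piles are needed.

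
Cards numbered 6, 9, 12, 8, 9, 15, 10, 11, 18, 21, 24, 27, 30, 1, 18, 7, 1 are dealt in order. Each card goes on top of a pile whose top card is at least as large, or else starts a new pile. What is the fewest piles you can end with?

10

Place each on the leftmost legal pile:
6 → new pile 1 (tops now [6])
9 → new pile 2 (tops now [6, 9])
12 → new pile 3 (tops now [6, 9, 12])
8 → pile 2 (tops now [6, 8, 12])
9 → pile 3 (tops now [6, 8, 9])
15 → new pile 4 (tops now [6, 8, 9, 15])
10 → pile 4 (tops now [6, 8, 9, 10])
11 → new pile 5 (tops now [6, 8, 9, 10, 11])
18 → new pile 6 (tops now [6, 8, 9, 10, 11, 18])
21 → new pile 7 (tops now [6, 8, 9, 10, 11, 18, 21])
24 → new pile 8 (tops now [6, 8, 9, 10, 11, 18, 21, 24])
27 → new pile 9 (tops now [6, 8, 9, 10, 11, 18, 21, 24, 27])
30 → new pile 10 (tops now [6, 8, 9, 10, 11, 18, 21, 24, 27, 30])
1 → pile 1 (tops now [1, 8, 9, 10, 11, 18, 21, 24, 27, 30])
18 → pile 6 (tops now [1, 8, 9, 10, 11, 18, 21, 24, 27, 30])
7 → pile 2 (tops now [1, 7, 9, 10, 11, 18, 21, 24, 27, 30])
1 → pile 1 (tops now [1, 7, 9, 10, 11, 18, 21, 24, 27, 30])
Ten piles.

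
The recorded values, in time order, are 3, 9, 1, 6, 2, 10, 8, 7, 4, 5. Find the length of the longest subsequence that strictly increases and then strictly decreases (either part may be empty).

inc[i] = longest strictly increasing subsequence ending at i; dec[i] = longest strictly decreasing subsequence starting at i:
i:      1  2  3  4  5  6  7  8  9 10
a[i]:   3  9  1  6  2 10  8  7  4  5
inc:    1  2  1  2  2  3  3  3  3  4
dec:    2  4  1  2  1  4  3  2  1  1
Best peak at i=6 (value 10): inc=3, dec=4, length 3+4−1 = 6.

6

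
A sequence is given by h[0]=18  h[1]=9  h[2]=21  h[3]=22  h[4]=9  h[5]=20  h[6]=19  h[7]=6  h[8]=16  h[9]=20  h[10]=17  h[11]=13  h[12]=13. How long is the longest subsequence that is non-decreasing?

4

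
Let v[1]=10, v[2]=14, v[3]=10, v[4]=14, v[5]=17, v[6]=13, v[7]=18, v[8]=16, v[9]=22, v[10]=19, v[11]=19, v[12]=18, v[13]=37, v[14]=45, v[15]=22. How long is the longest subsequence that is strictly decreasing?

Negate each value so 'decreasing' becomes 'increasing', then run patience tails on the negated sequence:
-10 → extends → [-10]
-14 → replaces -10 → [-14]
-10 → extends → [-14, -10]
-14 → already a tail → [-14, -10]
-17 → replaces -14 → [-17, -10]
-13 → replaces -10 → [-17, -13]
-18 → replaces -17 → [-18, -13]
-16 → replaces -13 → [-18, -16]
-22 → replaces -18 → [-22, -16]
-19 → replaces -16 → [-22, -19]
-19 → already a tail → [-22, -19]
-18 → extends → [-22, -19, -18]
-37 → replaces -22 → [-37, -19, -18]
-45 → replaces -37 → [-45, -19, -18]
-22 → replaces -19 → [-45, -22, -18]
Three tails, so the longest strictly decreasing subsequence of the original has length 3.

3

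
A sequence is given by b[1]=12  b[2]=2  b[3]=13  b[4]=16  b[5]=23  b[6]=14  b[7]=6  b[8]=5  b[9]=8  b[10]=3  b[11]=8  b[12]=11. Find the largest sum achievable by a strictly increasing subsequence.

64

Let S[i] be the best sum of a strictly increasing subsequence ending at i:
i:      1  2  3  4  5  6  7  8  9 10 11 12
b[i]:  12  2 13 16 23 14  6  5  8  3  8 11
S:     12  2 25 41 64 39  8  7 16  5 16 27
Maximum is 64 (e.g. 12 + 13 + 16 + 23).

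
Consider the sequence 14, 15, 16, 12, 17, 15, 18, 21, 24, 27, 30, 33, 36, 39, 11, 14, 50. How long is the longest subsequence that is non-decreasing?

Track the smallest tail for each achievable length (allowing ties):
14 → extends → [14]
15 → extends → [14, 15]
16 → extends → [14, 15, 16]
12 → replaces 14 → [12, 15, 16]
17 → extends → [12, 15, 16, 17]
15 → replaces 16 → [12, 15, 15, 17]
18 → extends → [12, 15, 15, 17, 18]
21 → extends → [12, 15, 15, 17, 18, 21]
24 → extends → [12, 15, 15, 17, 18, 21, 24]
27 → extends → [12, 15, 15, 17, 18, 21, 24, 27]
30 → extends → [12, 15, 15, 17, 18, 21, 24, 27, 30]
33 → extends → [12, 15, 15, 17, 18, 21, 24, 27, 30, 33]
36 → extends → [12, 15, 15, 17, 18, 21, 24, 27, 30, 33, 36]
39 → extends → [12, 15, 15, 17, 18, 21, 24, 27, 30, 33, 36, 39]
11 → replaces 12 → [11, 15, 15, 17, 18, 21, 24, 27, 30, 33, 36, 39]
14 → replaces 15 → [11, 14, 15, 17, 18, 21, 24, 27, 30, 33, 36, 39]
50 → extends → [11, 14, 15, 17, 18, 21, 24, 27, 30, 33, 36, 39, 50]
Thirteen tails, so the longest non-decreasing subsequence has length 13 (e.g. 14, 15, 16, 17, 18, 21, 24, 27, 30, 33, 36, 39, 50).

13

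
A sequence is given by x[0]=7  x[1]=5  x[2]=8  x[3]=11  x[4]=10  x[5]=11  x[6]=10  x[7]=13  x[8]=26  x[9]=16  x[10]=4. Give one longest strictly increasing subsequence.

Patience tails give the LIS length; then backtrack through the dp parents:
7 → extends → [7]
5 → replaces 7 → [5]
8 → extends → [5, 8]
11 → extends → [5, 8, 11]
10 → replaces 11 → [5, 8, 10]
11 → extends → [5, 8, 10, 11]
10 → already a tail → [5, 8, 10, 11]
13 → extends → [5, 8, 10, 11, 13]
26 → extends → [5, 8, 10, 11, 13, 26]
16 → replaces 26 → [5, 8, 10, 11, 13, 16]
4 → replaces 5 → [4, 8, 10, 11, 13, 16]
Length 6; one witness is 7, 8, 10, 11, 13, 26.

7, 8, 10, 11, 13, 26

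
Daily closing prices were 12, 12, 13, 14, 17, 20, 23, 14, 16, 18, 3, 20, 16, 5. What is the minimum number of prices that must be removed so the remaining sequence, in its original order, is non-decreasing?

Fewest deletions = n − (longest non-decreasing subsequence).
i:      1  2  3  4  5  6  7  8  9 10 11 12 13 14
a[i]:  12 12 13 14 17 20 23 14 16 18  3 20 16  5
dp:     1  2  3  4  5  6  7  5  6  7  1  8  7  2
max dp = 8, so deletions = 14 − 8 = 6.

6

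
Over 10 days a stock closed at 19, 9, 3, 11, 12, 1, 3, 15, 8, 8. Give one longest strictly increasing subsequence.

Patience tails give the LIS length; then backtrack through the dp parents:
19 → extends → [19]
9 → replaces 19 → [9]
3 → replaces 9 → [3]
11 → extends → [3, 11]
12 → extends → [3, 11, 12]
1 → replaces 3 → [1, 11, 12]
3 → replaces 11 → [1, 3, 12]
15 → extends → [1, 3, 12, 15]
8 → replaces 12 → [1, 3, 8, 15]
8 → already a tail → [1, 3, 8, 15]
Length 4; one witness is 9, 11, 12, 15.

9, 11, 12, 15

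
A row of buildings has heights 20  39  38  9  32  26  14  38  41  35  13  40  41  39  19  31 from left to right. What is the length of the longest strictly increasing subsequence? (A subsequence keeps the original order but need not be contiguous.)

5

Track the smallest tail for each achievable length (strict):
20 → extends → [20]
39 → extends → [20, 39]
38 → replaces 39 → [20, 38]
9 → replaces 20 → [9, 38]
32 → replaces 38 → [9, 32]
26 → replaces 32 → [9, 26]
14 → replaces 26 → [9, 14]
38 → extends → [9, 14, 38]
41 → extends → [9, 14, 38, 41]
35 → replaces 38 → [9, 14, 35, 41]
13 → replaces 14 → [9, 13, 35, 41]
40 → replaces 41 → [9, 13, 35, 40]
41 → extends → [9, 13, 35, 40, 41]
39 → replaces 40 → [9, 13, 35, 39, 41]
19 → replaces 35 → [9, 13, 19, 39, 41]
31 → replaces 39 → [9, 13, 19, 31, 41]
Five tails, so the longest strictly increasing subsequence has length 5 (e.g. 20, 32, 38, 40, 41).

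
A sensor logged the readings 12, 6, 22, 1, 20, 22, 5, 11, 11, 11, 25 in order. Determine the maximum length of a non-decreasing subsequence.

6

Track the smallest tail for each achievable length (allowing ties):
12 → extends → [12]
6 → replaces 12 → [6]
22 → extends → [6, 22]
1 → replaces 6 → [1, 22]
20 → replaces 22 → [1, 20]
22 → extends → [1, 20, 22]
5 → replaces 20 → [1, 5, 22]
11 → replaces 22 → [1, 5, 11]
11 → extends → [1, 5, 11, 11]
11 → extends → [1, 5, 11, 11, 11]
25 → extends → [1, 5, 11, 11, 11, 25]
Six tails, so the longest non-decreasing subsequence has length 6 (e.g. 1, 5, 11, 11, 11, 25).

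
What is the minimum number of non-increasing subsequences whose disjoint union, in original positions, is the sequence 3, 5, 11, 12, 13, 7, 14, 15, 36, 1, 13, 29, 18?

Place each on the leftmost legal pile:
3 → new pile 1 (tops now [3])
5 → new pile 2 (tops now [3, 5])
11 → new pile 3 (tops now [3, 5, 11])
12 → new pile 4 (tops now [3, 5, 11, 12])
13 → new pile 5 (tops now [3, 5, 11, 12, 13])
7 → pile 3 (tops now [3, 5, 7, 12, 13])
14 → new pile 6 (tops now [3, 5, 7, 12, 13, 14])
15 → new pile 7 (tops now [3, 5, 7, 12, 13, 14, 15])
36 → new pile 8 (tops now [3, 5, 7, 12, 13, 14, 15, 36])
1 → pile 1 (tops now [1, 5, 7, 12, 13, 14, 15, 36])
13 → pile 5 (tops now [1, 5, 7, 12, 13, 14, 15, 36])
29 → pile 8 (tops now [1, 5, 7, 12, 13, 14, 15, 29])
18 → pile 8 (tops now [1, 5, 7, 12, 13, 14, 15, 18])
Eight piles.

8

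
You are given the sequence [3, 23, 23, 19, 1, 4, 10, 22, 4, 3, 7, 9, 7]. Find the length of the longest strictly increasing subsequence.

4

Track the smallest tail for each achievable length (strict):
3 → extends → [3]
23 → extends → [3, 23]
23 → already a tail → [3, 23]
19 → replaces 23 → [3, 19]
1 → replaces 3 → [1, 19]
4 → replaces 19 → [1, 4]
10 → extends → [1, 4, 10]
22 → extends → [1, 4, 10, 22]
4 → already a tail → [1, 4, 10, 22]
3 → replaces 4 → [1, 3, 10, 22]
7 → replaces 10 → [1, 3, 7, 22]
9 → replaces 22 → [1, 3, 7, 9]
7 → already a tail → [1, 3, 7, 9]
Four tails, so the longest strictly increasing subsequence has length 4 (e.g. 3, 4, 10, 22).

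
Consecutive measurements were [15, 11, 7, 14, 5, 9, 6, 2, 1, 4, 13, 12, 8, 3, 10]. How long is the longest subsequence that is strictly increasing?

4

Let dp[i] be the length of the longest such subsequence ending at index i:
i:      1  2  3  4  5  6  7  8  9 10 11 12 13 14 15
a[i]:  15 11  7 14  5  9  6  2  1  4 13 12  8  3 10
dp:     1  1  1  2  1  2  2  1  1  2  3  3  3  2  4
Maximum dp value is 4.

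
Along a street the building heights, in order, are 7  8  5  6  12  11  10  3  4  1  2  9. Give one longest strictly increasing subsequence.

7, 8, 12

Patience tails give the LIS length; then backtrack through the dp parents:
7 → extends → [7]
8 → extends → [7, 8]
5 → replaces 7 → [5, 8]
6 → replaces 8 → [5, 6]
12 → extends → [5, 6, 12]
11 → replaces 12 → [5, 6, 11]
10 → replaces 11 → [5, 6, 10]
3 → replaces 5 → [3, 6, 10]
4 → replaces 6 → [3, 4, 10]
1 → replaces 3 → [1, 4, 10]
2 → replaces 4 → [1, 2, 10]
9 → replaces 10 → [1, 2, 9]
Length 3; one witness is 7, 8, 12.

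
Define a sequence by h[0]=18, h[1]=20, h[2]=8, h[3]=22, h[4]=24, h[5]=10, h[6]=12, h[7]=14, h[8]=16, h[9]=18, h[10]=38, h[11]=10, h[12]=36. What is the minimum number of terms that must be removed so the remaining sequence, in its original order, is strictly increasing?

Fewest deletions = n − (longest strictly increasing subsequence).
i:      0  1  2  3  4  5  6  7  8  9 10 11 12
h[i]:  18 20  8 22 24 10 12 14 16 18 38 10 36
dp:     1  2  1  3  4  2  3  4  5  6  7  2  7
max dp = 7, so deletions = 13 − 7 = 6.

6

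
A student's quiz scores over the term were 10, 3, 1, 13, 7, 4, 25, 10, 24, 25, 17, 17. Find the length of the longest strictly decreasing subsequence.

Let dp[i] be the longest strictly decreasing subsequence ending at i:
i:      1  2  3  4  5  6  7  8  9 10 11 12
a[i]:  10  3  1 13  7  4 25 10 24 25 17 17
dp:     1  2  3  1  2  3  1  2  2  1  3  3
Maximum is 3.

3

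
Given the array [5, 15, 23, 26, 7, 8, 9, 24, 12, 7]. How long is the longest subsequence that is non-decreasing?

5

Track the smallest tail for each achievable length (allowing ties):
5 → extends → [5]
15 → extends → [5, 15]
23 → extends → [5, 15, 23]
26 → extends → [5, 15, 23, 26]
7 → replaces 15 → [5, 7, 23, 26]
8 → replaces 23 → [5, 7, 8, 26]
9 → replaces 26 → [5, 7, 8, 9]
24 → extends → [5, 7, 8, 9, 24]
12 → replaces 24 → [5, 7, 8, 9, 12]
7 → replaces 8 → [5, 7, 7, 9, 12]
Five tails, so the longest non-decreasing subsequence has length 5 (e.g. 5, 7, 8, 9, 24).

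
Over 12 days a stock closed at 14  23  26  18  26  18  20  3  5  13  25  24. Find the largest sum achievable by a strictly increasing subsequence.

Let S[i] be the best sum of a strictly increasing subsequence ending at i:
i:      1  2  3  4  5  6  7  8  9 10 11 12
a[i]:  14 23 26 18 26 18 20  3  5 13 25 24
S:     14 37 63 32 63 32 52  3  8 21 77 76
Maximum is 77 (e.g. 14 + 18 + 20 + 25).

77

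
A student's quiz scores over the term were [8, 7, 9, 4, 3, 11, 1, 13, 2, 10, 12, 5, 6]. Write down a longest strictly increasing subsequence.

Patience tails give the LIS length; then backtrack through the dp parents:
8 → extends → [8]
7 → replaces 8 → [7]
9 → extends → [7, 9]
4 → replaces 7 → [4, 9]
3 → replaces 4 → [3, 9]
11 → extends → [3, 9, 11]
1 → replaces 3 → [1, 9, 11]
13 → extends → [1, 9, 11, 13]
2 → replaces 9 → [1, 2, 11, 13]
10 → replaces 11 → [1, 2, 10, 13]
12 → replaces 13 → [1, 2, 10, 12]
5 → replaces 10 → [1, 2, 5, 12]
6 → replaces 12 → [1, 2, 5, 6]
Length 4; one witness is 8, 9, 11, 13.

8, 9, 11, 13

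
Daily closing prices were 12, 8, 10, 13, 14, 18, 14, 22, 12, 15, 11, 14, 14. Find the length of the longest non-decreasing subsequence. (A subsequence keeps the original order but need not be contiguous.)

Track the smallest tail for each achievable length (allowing ties):
12 → extends → [12]
8 → replaces 12 → [8]
10 → extends → [8, 10]
13 → extends → [8, 10, 13]
14 → extends → [8, 10, 13, 14]
18 → extends → [8, 10, 13, 14, 18]
14 → replaces 18 → [8, 10, 13, 14, 14]
22 → extends → [8, 10, 13, 14, 14, 22]
12 → replaces 13 → [8, 10, 12, 14, 14, 22]
15 → replaces 22 → [8, 10, 12, 14, 14, 15]
11 → replaces 12 → [8, 10, 11, 14, 14, 15]
14 → replaces 15 → [8, 10, 11, 14, 14, 14]
14 → extends → [8, 10, 11, 14, 14, 14, 14]
Seven tails, so the longest non-decreasing subsequence has length 7 (e.g. 8, 10, 13, 14, 14, 14, 14).

7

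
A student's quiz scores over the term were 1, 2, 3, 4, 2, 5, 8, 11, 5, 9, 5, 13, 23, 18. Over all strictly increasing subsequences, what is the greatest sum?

70

Let S[i] be the best sum of a strictly increasing subsequence ending at i:
i:      1  2  3  4  5  6  7  8  9 10 11 12 13 14
a[i]:   1  2  3  4  2  5  8 11  5  9  5 13 23 18
S:      1  3  6 10  3 15 23 34 15 32 15 47 70 65
Maximum is 70 (e.g. 1 + 2 + 3 + 4 + 5 + 8 + 11 + 13 + 23).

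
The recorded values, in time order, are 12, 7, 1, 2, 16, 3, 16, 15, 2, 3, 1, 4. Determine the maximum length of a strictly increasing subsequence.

4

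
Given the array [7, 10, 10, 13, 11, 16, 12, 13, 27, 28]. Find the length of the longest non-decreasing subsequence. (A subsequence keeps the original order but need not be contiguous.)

8

Let dp[i] be the length of the longest such subsequence ending at index i:
i:      1  2  3  4  5  6  7  8  9 10
a[i]:   7 10 10 13 11 16 12 13 27 28
dp:     1  2  3  4  4  5  5  6  7  8
Maximum dp value is 8.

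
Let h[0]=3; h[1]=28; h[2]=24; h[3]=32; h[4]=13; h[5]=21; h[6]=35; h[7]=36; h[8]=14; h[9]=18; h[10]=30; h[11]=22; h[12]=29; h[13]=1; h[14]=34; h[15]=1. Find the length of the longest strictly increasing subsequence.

Track the smallest tail for each achievable length (strict):
3 → extends → [3]
28 → extends → [3, 28]
24 → replaces 28 → [3, 24]
32 → extends → [3, 24, 32]
13 → replaces 24 → [3, 13, 32]
21 → replaces 32 → [3, 13, 21]
35 → extends → [3, 13, 21, 35]
36 → extends → [3, 13, 21, 35, 36]
14 → replaces 21 → [3, 13, 14, 35, 36]
18 → replaces 35 → [3, 13, 14, 18, 36]
30 → replaces 36 → [3, 13, 14, 18, 30]
22 → replaces 30 → [3, 13, 14, 18, 22]
29 → extends → [3, 13, 14, 18, 22, 29]
1 → replaces 3 → [1, 13, 14, 18, 22, 29]
34 → extends → [1, 13, 14, 18, 22, 29, 34]
1 → already a tail → [1, 13, 14, 18, 22, 29, 34]
Seven tails, so the longest strictly increasing subsequence has length 7 (e.g. 3, 13, 14, 18, 22, 29, 34).

7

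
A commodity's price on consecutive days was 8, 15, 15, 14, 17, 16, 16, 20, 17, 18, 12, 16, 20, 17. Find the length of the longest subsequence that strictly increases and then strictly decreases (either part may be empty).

7

inc[i] = longest strictly increasing subsequence ending at i; dec[i] = longest strictly decreasing subsequence starting at i:
i:      1  2  3  4  5  6  7  8  9 10 11 12 13 14
a[i]:   8 15 15 14 17 16 16 20 17 18 12 16 20 17
inc:    1  2  2  2  3  3  3  4  4  5  2  3  6  4
dec:    1  3  3  2  3  2  2  3  2  2  1  1  2  1
Best peak at i=13 (value 20): inc=6, dec=2, length 6+2−1 = 7.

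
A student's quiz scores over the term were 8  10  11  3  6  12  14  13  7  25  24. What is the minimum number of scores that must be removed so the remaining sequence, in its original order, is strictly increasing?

Fewest deletions = n − (longest strictly increasing subsequence).
i:      1  2  3  4  5  6  7  8  9 10 11
a[i]:   8 10 11  3  6 12 14 13  7 25 24
dp:     1  2  3  1  2  4  5  5  3  6  6
max dp = 6, so deletions = 11 − 6 = 5.

5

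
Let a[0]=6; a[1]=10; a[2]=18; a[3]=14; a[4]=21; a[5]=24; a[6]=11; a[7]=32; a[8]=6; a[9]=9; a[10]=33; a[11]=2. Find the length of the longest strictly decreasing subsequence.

5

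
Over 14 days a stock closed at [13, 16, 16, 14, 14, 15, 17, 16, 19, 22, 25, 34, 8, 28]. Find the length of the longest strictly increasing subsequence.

Track the smallest tail for each achievable length (strict):
13 → extends → [13]
16 → extends → [13, 16]
16 → already a tail → [13, 16]
14 → replaces 16 → [13, 14]
14 → already a tail → [13, 14]
15 → extends → [13, 14, 15]
17 → extends → [13, 14, 15, 17]
16 → replaces 17 → [13, 14, 15, 16]
19 → extends → [13, 14, 15, 16, 19]
22 → extends → [13, 14, 15, 16, 19, 22]
25 → extends → [13, 14, 15, 16, 19, 22, 25]
34 → extends → [13, 14, 15, 16, 19, 22, 25, 34]
8 → replaces 13 → [8, 14, 15, 16, 19, 22, 25, 34]
28 → replaces 34 → [8, 14, 15, 16, 19, 22, 25, 28]
Eight tails, so the longest strictly increasing subsequence has length 8 (e.g. 13, 14, 15, 17, 19, 22, 25, 34).

8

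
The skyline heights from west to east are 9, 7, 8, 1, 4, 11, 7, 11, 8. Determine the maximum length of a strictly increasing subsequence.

Track the smallest tail for each achievable length (strict):
9 → extends → [9]
7 → replaces 9 → [7]
8 → extends → [7, 8]
1 → replaces 7 → [1, 8]
4 → replaces 8 → [1, 4]
11 → extends → [1, 4, 11]
7 → replaces 11 → [1, 4, 7]
11 → extends → [1, 4, 7, 11]
8 → replaces 11 → [1, 4, 7, 8]
Four tails, so the longest strictly increasing subsequence has length 4 (e.g. 1, 4, 7, 11).

4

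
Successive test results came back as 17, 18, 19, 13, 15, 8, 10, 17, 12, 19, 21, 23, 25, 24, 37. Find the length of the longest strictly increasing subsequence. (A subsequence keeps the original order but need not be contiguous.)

8

Track the smallest tail for each achievable length (strict):
17 → extends → [17]
18 → extends → [17, 18]
19 → extends → [17, 18, 19]
13 → replaces 17 → [13, 18, 19]
15 → replaces 18 → [13, 15, 19]
8 → replaces 13 → [8, 15, 19]
10 → replaces 15 → [8, 10, 19]
17 → replaces 19 → [8, 10, 17]
12 → replaces 17 → [8, 10, 12]
19 → extends → [8, 10, 12, 19]
21 → extends → [8, 10, 12, 19, 21]
23 → extends → [8, 10, 12, 19, 21, 23]
25 → extends → [8, 10, 12, 19, 21, 23, 25]
24 → replaces 25 → [8, 10, 12, 19, 21, 23, 24]
37 → extends → [8, 10, 12, 19, 21, 23, 24, 37]
Eight tails, so the longest strictly increasing subsequence has length 8 (e.g. 13, 15, 17, 19, 21, 23, 25, 37).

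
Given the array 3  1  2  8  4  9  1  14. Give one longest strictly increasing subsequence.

Patience tails give the LIS length; then backtrack through the dp parents:
3 → extends → [3]
1 → replaces 3 → [1]
2 → extends → [1, 2]
8 → extends → [1, 2, 8]
4 → replaces 8 → [1, 2, 4]
9 → extends → [1, 2, 4, 9]
1 → already a tail → [1, 2, 4, 9]
14 → extends → [1, 2, 4, 9, 14]
Length 5; one witness is 1, 2, 8, 9, 14.

1, 2, 8, 9, 14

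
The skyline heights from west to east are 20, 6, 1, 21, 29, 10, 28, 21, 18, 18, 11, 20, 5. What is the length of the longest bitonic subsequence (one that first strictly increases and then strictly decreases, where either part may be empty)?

8

inc[i] = longest strictly increasing subsequence ending at i; dec[i] = longest strictly decreasing subsequence starting at i:
i:      1  2  3  4  5  6  7  8  9 10 11 12 13
a[i]:  20  6  1 21 29 10 28 21 18 18 11 20  5
inc:    1  1  1  2  3  2  3  3  3  3  3  4  2
dec:    4  2  1  4  6  2  5  4  3  3  2  2  1
Best peak at i=5 (value 29): inc=3, dec=6, length 3+6−1 = 8.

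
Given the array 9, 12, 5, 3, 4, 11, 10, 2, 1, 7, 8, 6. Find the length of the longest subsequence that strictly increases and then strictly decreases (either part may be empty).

6

inc[i] = longest strictly increasing subsequence ending at i; dec[i] = longest strictly decreasing subsequence starting at i:
i:      1  2  3  4  5  6  7  8  9 10 11 12
a[i]:   9 12  5  3  4 11 10  2  1  7  8  6
inc:    1  2  1  1  2  3  3  1  1  3  4  3
dec:    5  5  4  3  3  4  3  2  1  2  2  1
Best peak at i=2 (value 12): inc=2, dec=5, length 2+5−1 = 6.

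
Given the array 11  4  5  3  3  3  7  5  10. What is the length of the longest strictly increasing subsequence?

Let dp[i] be the length of the longest such subsequence ending at index i:
i:      1  2  3  4  5  6  7  8  9
a[i]:  11  4  5  3  3  3  7  5 10
dp:     1  1  2  1  1  1  3  2  4
Maximum dp value is 4.

4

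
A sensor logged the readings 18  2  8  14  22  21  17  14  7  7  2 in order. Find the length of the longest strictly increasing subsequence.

Let dp[i] be the length of the longest such subsequence ending at index i:
i:      1  2  3  4  5  6  7  8  9 10 11
a[i]:  18  2  8 14 22 21 17 14  7  7  2
dp:     1  1  2  3  4  4  4  3  2  2  1
Maximum dp value is 4.

4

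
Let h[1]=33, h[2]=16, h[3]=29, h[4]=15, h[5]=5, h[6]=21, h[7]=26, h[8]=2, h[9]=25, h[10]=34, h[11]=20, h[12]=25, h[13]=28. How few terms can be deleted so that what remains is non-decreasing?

8

Fewest deletions = n − (longest non-decreasing subsequence).
i:      1  2  3  4  5  6  7  8  9 10 11 12 13
h[i]:  33 16 29 15  5 21 26  2 25 34 20 25 28
dp:     1  1  2  1  1  2  3  1  3  4  2  4  5
max dp = 5, so deletions = 13 − 5 = 8.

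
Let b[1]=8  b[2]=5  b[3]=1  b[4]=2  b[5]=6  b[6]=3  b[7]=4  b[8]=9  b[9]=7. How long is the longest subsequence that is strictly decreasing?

Negate each value so 'decreasing' becomes 'increasing', then run patience tails on the negated sequence:
-8 → extends → [-8]
-5 → extends → [-8, -5]
-1 → extends → [-8, -5, -1]
-2 → replaces -1 → [-8, -5, -2]
-6 → replaces -5 → [-8, -6, -2]
-3 → replaces -2 → [-8, -6, -3]
-4 → replaces -3 → [-8, -6, -4]
-9 → replaces -8 → [-9, -6, -4]
-7 → replaces -6 → [-9, -7, -4]
Three tails, so the longest strictly decreasing subsequence of the original has length 3.

3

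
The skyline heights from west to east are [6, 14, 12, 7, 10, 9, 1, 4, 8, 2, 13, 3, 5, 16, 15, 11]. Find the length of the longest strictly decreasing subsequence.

Let dp[i] be the longest strictly decreasing subsequence ending at i:
i:      1  2  3  4  5  6  7  8  9 10 11 12 13 14 15 16
a[i]:   6 14 12  7 10  9  1  4  8  2 13  3  5 16 15 11
dp:     1  1  2  3  3  4  5  5  5  6  2  6  6  1  2  3
Maximum is 6.

6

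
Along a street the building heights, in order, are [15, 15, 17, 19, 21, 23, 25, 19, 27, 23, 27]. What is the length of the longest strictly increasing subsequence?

7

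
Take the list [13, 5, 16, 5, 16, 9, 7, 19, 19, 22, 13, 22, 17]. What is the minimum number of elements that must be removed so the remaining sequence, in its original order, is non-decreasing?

6

Fewest deletions = n − (longest non-decreasing subsequence).
Patience tails:
13 → extends → [13]
5 → replaces 13 → [5]
16 → extends → [5, 16]
5 → replaces 16 → [5, 5]
16 → extends → [5, 5, 16]
9 → replaces 16 → [5, 5, 9]
7 → replaces 9 → [5, 5, 7]
19 → extends → [5, 5, 7, 19]
19 → extends → [5, 5, 7, 19, 19]
22 → extends → [5, 5, 7, 19, 19, 22]
13 → replaces 19 → [5, 5, 7, 13, 19, 22]
22 → extends → [5, 5, 7, 13, 19, 22, 22]
17 → replaces 19 → [5, 5, 7, 13, 17, 22, 22]
Longest non-decreasing subsequence has length 7, so deletions = 13 − 7 = 6.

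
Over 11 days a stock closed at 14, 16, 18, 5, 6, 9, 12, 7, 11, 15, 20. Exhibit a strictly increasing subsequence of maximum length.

Patience tails give the LIS length; then backtrack through the dp parents:
14 → extends → [14]
16 → extends → [14, 16]
18 → extends → [14, 16, 18]
5 → replaces 14 → [5, 16, 18]
6 → replaces 16 → [5, 6, 18]
9 → replaces 18 → [5, 6, 9]
12 → extends → [5, 6, 9, 12]
7 → replaces 9 → [5, 6, 7, 12]
11 → replaces 12 → [5, 6, 7, 11]
15 → extends → [5, 6, 7, 11, 15]
20 → extends → [5, 6, 7, 11, 15, 20]
Length 6; one witness is 5, 6, 9, 12, 15, 20.

5, 6, 9, 12, 15, 20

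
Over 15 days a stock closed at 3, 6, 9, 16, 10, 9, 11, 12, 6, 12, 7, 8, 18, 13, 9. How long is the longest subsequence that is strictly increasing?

Track the smallest tail for each achievable length (strict):
3 → extends → [3]
6 → extends → [3, 6]
9 → extends → [3, 6, 9]
16 → extends → [3, 6, 9, 16]
10 → replaces 16 → [3, 6, 9, 10]
9 → already a tail → [3, 6, 9, 10]
11 → extends → [3, 6, 9, 10, 11]
12 → extends → [3, 6, 9, 10, 11, 12]
6 → already a tail → [3, 6, 9, 10, 11, 12]
12 → already a tail → [3, 6, 9, 10, 11, 12]
7 → replaces 9 → [3, 6, 7, 10, 11, 12]
8 → replaces 10 → [3, 6, 7, 8, 11, 12]
18 → extends → [3, 6, 7, 8, 11, 12, 18]
13 → replaces 18 → [3, 6, 7, 8, 11, 12, 13]
9 → replaces 11 → [3, 6, 7, 8, 9, 12, 13]
Seven tails, so the longest strictly increasing subsequence has length 7 (e.g. 3, 6, 9, 10, 11, 12, 18).

7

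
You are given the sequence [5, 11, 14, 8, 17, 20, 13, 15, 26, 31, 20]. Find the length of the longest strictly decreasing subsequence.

Let dp[i] be the longest strictly decreasing subsequence ending at i:
i:      1  2  3  4  5  6  7  8  9 10 11
a[i]:   5 11 14  8 17 20 13 15 26 31 20
dp:     1  1  1  2  1  1  2  2  1  1  2
Maximum is 2.

2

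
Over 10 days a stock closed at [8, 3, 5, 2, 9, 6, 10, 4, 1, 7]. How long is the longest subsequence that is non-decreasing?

4

Let dp[i] be the length of the longest such subsequence ending at index i:
i:      1  2  3  4  5  6  7  8  9 10
a[i]:   8  3  5  2  9  6 10  4  1  7
dp:     1  1  2  1  3  3  4  2  1  4
Maximum dp value is 4.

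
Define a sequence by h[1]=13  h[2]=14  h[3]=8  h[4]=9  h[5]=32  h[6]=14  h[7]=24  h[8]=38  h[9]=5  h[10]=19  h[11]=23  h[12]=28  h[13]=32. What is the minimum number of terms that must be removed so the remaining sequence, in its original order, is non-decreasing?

6

Fewest deletions = n − (longest non-decreasing subsequence).
Patience tails:
13 → extends → [13]
14 → extends → [13, 14]
8 → replaces 13 → [8, 14]
9 → replaces 14 → [8, 9]
32 → extends → [8, 9, 32]
14 → replaces 32 → [8, 9, 14]
24 → extends → [8, 9, 14, 24]
38 → extends → [8, 9, 14, 24, 38]
5 → replaces 8 → [5, 9, 14, 24, 38]
19 → replaces 24 → [5, 9, 14, 19, 38]
23 → replaces 38 → [5, 9, 14, 19, 23]
28 → extends → [5, 9, 14, 19, 23, 28]
32 → extends → [5, 9, 14, 19, 23, 28, 32]
Longest non-decreasing subsequence has length 7, so deletions = 13 − 7 = 6.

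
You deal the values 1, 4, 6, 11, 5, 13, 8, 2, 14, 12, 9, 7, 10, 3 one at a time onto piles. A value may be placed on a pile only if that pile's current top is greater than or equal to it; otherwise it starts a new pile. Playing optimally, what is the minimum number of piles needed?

6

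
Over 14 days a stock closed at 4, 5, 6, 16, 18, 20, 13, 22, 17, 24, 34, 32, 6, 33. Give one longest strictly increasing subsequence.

Patience tails give the LIS length; then backtrack through the dp parents:
4 → extends → [4]
5 → extends → [4, 5]
6 → extends → [4, 5, 6]
16 → extends → [4, 5, 6, 16]
18 → extends → [4, 5, 6, 16, 18]
20 → extends → [4, 5, 6, 16, 18, 20]
13 → replaces 16 → [4, 5, 6, 13, 18, 20]
22 → extends → [4, 5, 6, 13, 18, 20, 22]
17 → replaces 18 → [4, 5, 6, 13, 17, 20, 22]
24 → extends → [4, 5, 6, 13, 17, 20, 22, 24]
34 → extends → [4, 5, 6, 13, 17, 20, 22, 24, 34]
32 → replaces 34 → [4, 5, 6, 13, 17, 20, 22, 24, 32]
6 → already a tail → [4, 5, 6, 13, 17, 20, 22, 24, 32]
33 → extends → [4, 5, 6, 13, 17, 20, 22, 24, 32, 33]
Length 10; one witness is 4, 5, 6, 16, 18, 20, 22, 24, 32, 33.

4, 5, 6, 16, 18, 20, 22, 24, 32, 33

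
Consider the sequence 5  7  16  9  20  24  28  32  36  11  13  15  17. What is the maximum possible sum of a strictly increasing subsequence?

Let S[i] be the best sum of a strictly increasing subsequence ending at i:
i:       1   2   3   4   5   6   7   8   9  10  11  12  13
a[i]:    5   7  16   9  20  24  28  32  36  11  13  15  17
S:       5  12  28  21  48  72 100 132 168  32  45  60  77
Maximum is 168 (e.g. 5 + 7 + 16 + 20 + 24 + 28 + 32 + 36).

168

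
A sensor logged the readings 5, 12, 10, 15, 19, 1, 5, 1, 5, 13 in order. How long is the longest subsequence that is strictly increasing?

4

Let dp[i] be the length of the longest such subsequence ending at index i:
i:      1  2  3  4  5  6  7  8  9 10
a[i]:   5 12 10 15 19  1  5  1  5 13
dp:     1  2  2  3  4  1  2  1  2  3
Maximum dp value is 4.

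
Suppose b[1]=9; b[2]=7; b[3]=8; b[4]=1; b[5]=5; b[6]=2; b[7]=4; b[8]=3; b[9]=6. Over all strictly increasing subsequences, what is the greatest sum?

Let S[i] be the best sum of a strictly increasing subsequence ending at i:
i:      1  2  3  4  5  6  7  8  9
b[i]:   9  7  8  1  5  2  4  3  6
S:      9  7 15  1  6  3  7  6 13
Maximum is 15 (e.g. 7 + 8).

15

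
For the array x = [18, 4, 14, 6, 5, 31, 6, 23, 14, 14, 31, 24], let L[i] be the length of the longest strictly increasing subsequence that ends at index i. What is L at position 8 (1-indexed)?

4

dp[i] = 1 + max{dp[j] : j<i, x[j]<x[i]} (or 1 if no such j):
i:      1  2  3  4  5  6  7  8  9 10 11 12
x[i]:  18  4 14  6  5 31  6 23 14 14 31 24
dp:     1  1  2  2  2  3  3  4  4  4  5  5
At index 8 the value is 4.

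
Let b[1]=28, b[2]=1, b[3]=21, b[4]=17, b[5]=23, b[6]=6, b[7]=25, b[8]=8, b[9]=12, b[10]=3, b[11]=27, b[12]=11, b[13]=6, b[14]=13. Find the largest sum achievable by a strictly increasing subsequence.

Let S[i] be the best sum of a strictly increasing subsequence ending at i:
i:      1  2  3  4  5  6  7  8  9 10 11 12 13 14
b[i]:  28  1 21 17 23  6 25  8 12  3 27 11  6 13
S:     28  1 22 18 45  7 70 15 27  4 97 26 10 40
Maximum is 97 (e.g. 1 + 21 + 23 + 25 + 27).

97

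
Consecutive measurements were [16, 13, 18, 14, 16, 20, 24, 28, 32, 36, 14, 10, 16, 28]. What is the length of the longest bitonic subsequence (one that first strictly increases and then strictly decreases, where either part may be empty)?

inc[i] = longest strictly increasing subsequence ending at i; dec[i] = longest strictly decreasing subsequence starting at i:
i:      1  2  3  4  5  6  7  8  9 10 11 12 13 14
a[i]:  16 13 18 14 16 20 24 28 32 36 14 10 16 28
inc:    1  1  2  2  3  4  5  6  7  8  2  1  3  6
dec:    3  2  4  2  3  3  3  3  3  3  2  1  1  1
Best peak at i=10 (value 36): inc=8, dec=3, length 8+3−1 = 10.

10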